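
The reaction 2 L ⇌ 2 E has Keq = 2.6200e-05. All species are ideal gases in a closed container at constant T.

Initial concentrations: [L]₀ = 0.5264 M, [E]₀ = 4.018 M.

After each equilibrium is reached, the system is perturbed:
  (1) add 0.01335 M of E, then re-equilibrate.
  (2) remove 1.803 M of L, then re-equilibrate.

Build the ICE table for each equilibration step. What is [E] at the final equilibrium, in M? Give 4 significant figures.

[E]_eq = 0.01403 M

Q₀ = 58.26 vs Keq = 2.6200e-05 ⇒ Q>K, reverse
Step 1:
                    L           E
  I            0.5264       4.018
  C             3.995      -3.995
  E             4.521     0.02314
  solve Keq expr → x = -1.997; check Q = 2.6200e-05
Then add 0.01335 M of E.
Step 2:
                    L           E
  I             4.521     0.03649
  C           0.01328    -0.01328
  E             4.535     0.02321
  solve Keq expr → x = -0.006641; check Q = 2.6200e-05
Then remove 1.803 M of L.
Step 3:
                    L           E
  I             2.732     0.02321
  C          0.009182   -0.009182
  E             2.741     0.01403
  solve Keq expr → x = -0.004591; check Q = 2.6200e-05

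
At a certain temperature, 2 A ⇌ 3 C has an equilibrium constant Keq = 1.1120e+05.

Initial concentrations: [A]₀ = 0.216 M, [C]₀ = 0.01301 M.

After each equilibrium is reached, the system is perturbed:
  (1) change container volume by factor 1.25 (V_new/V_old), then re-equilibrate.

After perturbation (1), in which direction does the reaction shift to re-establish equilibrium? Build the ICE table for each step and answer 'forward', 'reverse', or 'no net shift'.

Direction: forward

Q₀ = 4.7198e-05 vs Keq = 1.1120e+05 ⇒ Q<K, forward
Step 1:
                    A           C
  Initial       0.216     0.01301
  Change      -0.2154      0.3231
  Equil    5.8441e-04      0.3361
  solve Keq expr → x = 0.1077; check Q = 1.1120e+05
Then change container volume by factor 1.25 (V_new/V_old).
Step 2:
                    A           C
  Initial  4.6753e-04      0.2689
  Change  -4.9186e-05  7.3779e-05
  Equil    4.1834e-04       0.269
  solve Keq expr → x = 2.4593e-05; check Q = 1.1120e+05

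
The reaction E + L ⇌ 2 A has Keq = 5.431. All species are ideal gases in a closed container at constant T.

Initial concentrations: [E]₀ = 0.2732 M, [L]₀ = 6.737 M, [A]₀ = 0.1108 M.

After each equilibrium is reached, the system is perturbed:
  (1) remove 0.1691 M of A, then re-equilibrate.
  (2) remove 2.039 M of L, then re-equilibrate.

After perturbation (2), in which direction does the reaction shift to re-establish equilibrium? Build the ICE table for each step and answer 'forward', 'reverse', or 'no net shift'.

Direction: reverse

Q₀ = 0.00667 vs Keq = 5.431 ⇒ Q<K, forward
Step 1:
                    E           L           A
  init         0.2732       6.737      0.1108
  Δ           -0.2618     -0.2618      0.5235
  eq          0.01144       6.475      0.6343
  solve Keq expr → x = 0.2618; check Q = 5.431
Then remove 0.1691 M of A.
Step 2:
                    E           L           A
  init        0.01144       6.475      0.4652
  Δ         -0.005014   -0.005014     0.01003
  eq         0.006427        6.47      0.4752
  solve Keq expr → x = 0.005014; check Q = 5.431
Then remove 2.039 M of L.
Step 3:
                    E           L           A
  init       0.006427       4.431      0.4752
  Δ          0.002737    0.002737   -0.005474
  eq         0.009164       4.434      0.4698
  solve Keq expr → x = -0.002737; check Q = 5.431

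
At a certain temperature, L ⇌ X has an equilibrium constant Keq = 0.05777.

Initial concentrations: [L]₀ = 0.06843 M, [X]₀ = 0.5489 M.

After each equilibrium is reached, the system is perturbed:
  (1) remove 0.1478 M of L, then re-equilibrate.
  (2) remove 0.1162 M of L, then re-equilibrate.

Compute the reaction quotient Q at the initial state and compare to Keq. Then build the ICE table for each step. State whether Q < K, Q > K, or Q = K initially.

Q₀ = 8.021 vs Keq = 0.05777 ⇒ Q>K, reverse
Step 1:
                  L         X
  init      0.06843    0.5489
  Δ          0.5152   -0.5152
  eq         0.5836   0.03372
  solve Keq expr → x = -0.5152; check Q = 0.05777
Then remove 0.1478 M of L.
Step 2:
                  L         X
  init       0.4358   0.03372
  Δ        0.008072 -0.008072
  eq         0.4439   0.02564
  solve Keq expr → x = -0.008072; check Q = 0.05777
Then remove 0.1162 M of L.
Step 3:
                  L         X
  init       0.3277   0.02564
  Δ        0.006346 -0.006346
  eq          0.334    0.0193
  solve Keq expr → x = -0.006346; check Q = 0.05777

Q₀ = 8.021; Q > K (proceeds reverse)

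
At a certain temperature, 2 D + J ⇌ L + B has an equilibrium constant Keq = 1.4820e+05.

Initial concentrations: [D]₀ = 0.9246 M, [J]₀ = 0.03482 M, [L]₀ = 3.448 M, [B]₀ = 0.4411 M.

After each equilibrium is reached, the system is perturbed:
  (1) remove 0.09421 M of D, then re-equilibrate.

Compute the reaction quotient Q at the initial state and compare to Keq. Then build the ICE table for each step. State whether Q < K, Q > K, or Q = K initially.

Q₀ = 51.09; Q < K (proceeds forward)

Q₀ = 51.09 vs Keq = 1.4820e+05 ⇒ Q<K, forward
Step 1:
                   D          J          L          B
  Initial     0.9246    0.03482      3.448     0.4411
  Change    -0.06961    -0.0348     0.0348     0.0348
  Equil        0.855 1.5300e-05      3.483     0.4759
  solve Keq expr → x = 0.0348; check Q = 1.4820e+05
Then remove 0.09421 M of D.
Step 2:
                   D          J          L          B
  Initial     0.7608 1.5300e-05      3.483     0.4759
  Change  8.0464e-06 4.0232e-06 -4.0232e-06 -4.0232e-06
  Equil       0.7608 1.9323e-05      3.483     0.4759
  solve Keq expr → x = -4.0232e-06; check Q = 1.4820e+05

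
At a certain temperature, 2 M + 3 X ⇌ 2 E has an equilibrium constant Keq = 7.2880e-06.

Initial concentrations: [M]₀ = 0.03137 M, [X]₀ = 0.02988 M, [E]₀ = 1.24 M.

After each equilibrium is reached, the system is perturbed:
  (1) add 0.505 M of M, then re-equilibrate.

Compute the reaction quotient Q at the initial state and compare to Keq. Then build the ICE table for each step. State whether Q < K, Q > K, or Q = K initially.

Q₀ = 5.8570e+07 vs Keq = 7.2880e-06 ⇒ Q>K, reverse
Step 1:
                    M           X           E
  I           0.03137     0.02988        1.24
  C             1.231       1.847      -1.231
  E             1.263       1.877    0.008763
  solve Keq expr → x = -0.6156; check Q = 7.2880e-06
Then add 0.505 M of M.
Step 2:
                    M           X           E
  I             1.768       1.877    0.008763
  C         -0.003431   -0.005146    0.003431
  E             1.764       1.872     0.01219
  solve Keq expr → x = 0.001715; check Q = 7.2880e-06

Q₀ = 5.8570e+07; Q > K (proceeds reverse)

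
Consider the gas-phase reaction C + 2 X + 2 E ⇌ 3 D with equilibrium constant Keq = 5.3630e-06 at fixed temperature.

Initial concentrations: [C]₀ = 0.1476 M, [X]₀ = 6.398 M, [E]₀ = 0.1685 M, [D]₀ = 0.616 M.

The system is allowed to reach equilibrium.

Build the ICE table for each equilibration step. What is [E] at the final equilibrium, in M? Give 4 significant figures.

Q₀ = 1.363 vs Keq = 5.3630e-06 ⇒ Q>K, reverse
Step 1:
                   C          X          E          D
  I           0.1476      6.398     0.1685      0.616
  C           0.1954     0.3908     0.3908    -0.5862
  E            0.343      6.789     0.5593    0.02982
  solve Keq expr → x = -0.1954; check Q = 5.3630e-06

[E]_eq = 0.5593 M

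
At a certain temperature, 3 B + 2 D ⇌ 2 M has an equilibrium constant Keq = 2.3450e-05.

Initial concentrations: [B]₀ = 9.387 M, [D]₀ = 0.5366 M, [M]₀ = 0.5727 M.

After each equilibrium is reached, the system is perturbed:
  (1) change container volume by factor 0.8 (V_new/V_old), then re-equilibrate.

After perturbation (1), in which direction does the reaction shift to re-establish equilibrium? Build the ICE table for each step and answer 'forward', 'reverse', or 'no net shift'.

Q₀ = 0.001377 vs Keq = 2.3450e-05 ⇒ Q>K, reverse
Step 1:
                  B         D         M
  init        9.387    0.5366    0.5727
  Δ          0.6374    0.4249   -0.4249
  eq          10.02    0.9615    0.1478
  solve Keq expr → x = -0.2125; check Q = 2.3450e-05
Then change container volume by factor 0.8 (V_new/V_old).
Step 2:
                  B         D         M
  init        12.53     1.202    0.1847
  Δ        -0.08751  -0.05834   0.05834
  eq          12.44     1.144    0.2431
  solve Keq expr → x = 0.02917; check Q = 2.3450e-05

Direction: forward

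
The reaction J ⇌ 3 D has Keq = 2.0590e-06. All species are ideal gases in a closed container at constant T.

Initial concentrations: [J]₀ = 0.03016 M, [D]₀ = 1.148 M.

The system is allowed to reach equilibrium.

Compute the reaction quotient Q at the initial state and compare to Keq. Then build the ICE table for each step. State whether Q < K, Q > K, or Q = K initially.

Q₀ = 50.16 vs Keq = 2.0590e-06 ⇒ Q>K, reverse
Step 1:
                    J           D
  init        0.03016       1.148
  Δ            0.3795      -1.139
  eq           0.4097    0.009449
  solve Keq expr → x = -0.3795; check Q = 2.0590e-06

Q₀ = 50.16; Q > K (proceeds reverse)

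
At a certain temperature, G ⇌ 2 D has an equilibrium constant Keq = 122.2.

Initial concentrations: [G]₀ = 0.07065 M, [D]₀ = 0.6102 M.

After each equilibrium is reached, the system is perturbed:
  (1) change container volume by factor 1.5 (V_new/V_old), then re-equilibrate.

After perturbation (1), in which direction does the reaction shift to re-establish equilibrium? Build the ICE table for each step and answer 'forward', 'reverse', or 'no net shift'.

Direction: forward

Q₀ = 5.27 vs Keq = 122.2 ⇒ Q<K, forward
Step 1:
                   G          D
  init       0.07065     0.6102
  Δ         -0.06614     0.1323
  eq        0.004511     0.7425
  solve Keq expr → x = 0.06614; check Q = 122.2
Then change container volume by factor 1.5 (V_new/V_old).
Step 2:
                   G          D
  init      0.003007      0.495
  Δ       -9.8648e-04   0.001973
  eq        0.002021      0.497
  solve Keq expr → x = 9.8648e-04; check Q = 122.2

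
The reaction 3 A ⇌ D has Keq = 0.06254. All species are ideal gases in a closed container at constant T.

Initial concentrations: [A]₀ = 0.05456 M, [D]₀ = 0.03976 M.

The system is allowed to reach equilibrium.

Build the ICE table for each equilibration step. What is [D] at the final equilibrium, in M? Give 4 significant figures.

Q₀ = 244.8 vs Keq = 0.06254 ⇒ Q>K, reverse
Step 1:
                   A          D
  I          0.05456    0.03976
  C           0.1183   -0.03944
  E           0.1729 3.2309e-04
  solve Keq expr → x = -0.03944; check Q = 0.06254

[D]_eq = 3.2309e-04 M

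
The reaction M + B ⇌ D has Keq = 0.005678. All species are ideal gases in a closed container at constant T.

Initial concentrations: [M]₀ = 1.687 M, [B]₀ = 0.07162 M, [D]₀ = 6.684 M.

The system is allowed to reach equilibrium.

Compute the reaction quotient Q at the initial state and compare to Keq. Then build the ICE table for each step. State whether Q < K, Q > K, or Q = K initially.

Q₀ = 55.32 vs Keq = 0.005678 ⇒ Q>K, reverse
Step 1:
                   M          B          D
  init         1.687    0.07162      6.684
  Δ            6.388      6.388     -6.388
  eq           8.075      6.459     0.2962
  solve Keq expr → x = -6.388; check Q = 0.005678

Q₀ = 55.32; Q > K (proceeds reverse)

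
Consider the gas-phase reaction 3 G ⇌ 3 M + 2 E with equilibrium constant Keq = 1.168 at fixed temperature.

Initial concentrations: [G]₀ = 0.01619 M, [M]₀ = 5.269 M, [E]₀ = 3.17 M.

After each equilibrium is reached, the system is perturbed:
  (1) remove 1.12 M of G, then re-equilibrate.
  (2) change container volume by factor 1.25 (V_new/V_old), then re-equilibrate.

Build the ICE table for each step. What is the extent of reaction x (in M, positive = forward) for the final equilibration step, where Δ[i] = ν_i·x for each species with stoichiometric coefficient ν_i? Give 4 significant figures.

Q₀ = 3.4639e+08 vs Keq = 1.168 ⇒ Q>K, reverse
Step 1:
                  G         M         E
  init      0.01619     5.269      3.17
  Δ           2.794    -2.794    -1.863
  eq           2.81     2.475     1.307
  solve Keq expr → x = -0.9313; check Q = 1.168
Then remove 1.12 M of G.
Step 2:
                  G         M         E
  init         1.69     2.475     1.307
  Δ          0.3766   -0.3766   -0.2511
  eq          2.067     2.098     1.056
  solve Keq expr → x = -0.1255; check Q = 1.168
Then change container volume by factor 1.25 (V_new/V_old).
Step 3:
                  G         M         E
  init        1.653     1.679     0.845
  Δ        -0.08696   0.08696   0.05797
  eq          1.566     1.766     0.903
  solve Keq expr → x = 0.02899; check Q = 1.168

x = 0.02899 M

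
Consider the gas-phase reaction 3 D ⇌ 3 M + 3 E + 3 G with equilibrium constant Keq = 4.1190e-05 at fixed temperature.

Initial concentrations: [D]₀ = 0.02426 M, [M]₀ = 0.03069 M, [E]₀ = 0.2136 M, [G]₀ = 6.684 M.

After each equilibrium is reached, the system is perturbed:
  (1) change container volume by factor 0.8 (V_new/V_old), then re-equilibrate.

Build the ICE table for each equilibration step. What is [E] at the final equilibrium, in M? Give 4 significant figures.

Q₀ = 5.892 vs Keq = 4.1190e-05 ⇒ Q>K, reverse
Step 1:
                   D          M          E          G
  Initial    0.02426    0.03069     0.2136      6.684
  Change     0.02919   -0.02919   -0.02919   -0.02919
  Equil      0.05345   0.001504     0.1844      6.655
  solve Keq expr → x = -0.009729; check Q = 4.1190e-05
Then change container volume by factor 0.8 (V_new/V_old).
Step 2:
                   D          M          E          G
  Initial    0.06681    0.00188     0.2305      8.319
  Change  6.6130e-04 -6.6130e-04 -6.6130e-04 -6.6130e-04
  Equil      0.06747   0.001219     0.2299      8.318
  solve Keq expr → x = -2.2043e-04; check Q = 4.1190e-05

[E]_eq = 0.2299 M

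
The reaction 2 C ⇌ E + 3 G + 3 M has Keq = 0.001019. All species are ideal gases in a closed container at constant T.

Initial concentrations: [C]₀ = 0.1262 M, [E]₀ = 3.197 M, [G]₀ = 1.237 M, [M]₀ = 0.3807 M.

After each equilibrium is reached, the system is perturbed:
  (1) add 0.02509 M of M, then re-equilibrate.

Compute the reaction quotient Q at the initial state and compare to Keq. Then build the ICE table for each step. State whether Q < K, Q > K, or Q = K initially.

Q₀ = 20.96 vs Keq = 0.001019 ⇒ Q>K, reverse
Step 1:
                  C         E         G         M
  Initial    0.1262     3.197     1.237    0.3807
  Change      0.228    -0.114    -0.342    -0.342
  Equil      0.3542     3.083     0.895   0.03868
  solve Keq expr → x = -0.114; check Q = 0.001019
Then add 0.02509 M of M.
Step 2:
                  C         E         G         M
  Initial    0.3542     3.083     0.895   0.06377
  Change    0.01527 -0.007636  -0.02291  -0.02291
  Equil      0.3695     3.075    0.8721   0.04086
  solve Keq expr → x = -0.007636; check Q = 0.001019

Q₀ = 20.96; Q > K (proceeds reverse)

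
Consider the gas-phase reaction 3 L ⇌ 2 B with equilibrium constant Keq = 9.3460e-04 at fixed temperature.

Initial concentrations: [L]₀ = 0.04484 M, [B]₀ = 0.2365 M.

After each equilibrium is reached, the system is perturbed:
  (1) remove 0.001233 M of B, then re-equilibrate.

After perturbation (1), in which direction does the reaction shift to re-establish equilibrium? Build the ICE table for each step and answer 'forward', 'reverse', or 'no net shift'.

Q₀ = 620.4 vs Keq = 9.3460e-04 ⇒ Q>K, reverse
Step 1:
                    L           B
  I           0.04484      0.2365
  C            0.3436     -0.2291
  E            0.3885    0.007402
  solve Keq expr → x = -0.1145; check Q = 9.3460e-04
Then remove 0.001233 M of B.
Step 2:
                    L           B
  I            0.3885    0.006169
  C         -0.001774    0.001182
  E            0.3867    0.007352
  solve Keq expr → x = 5.9118e-04; check Q = 9.3460e-04

Direction: forward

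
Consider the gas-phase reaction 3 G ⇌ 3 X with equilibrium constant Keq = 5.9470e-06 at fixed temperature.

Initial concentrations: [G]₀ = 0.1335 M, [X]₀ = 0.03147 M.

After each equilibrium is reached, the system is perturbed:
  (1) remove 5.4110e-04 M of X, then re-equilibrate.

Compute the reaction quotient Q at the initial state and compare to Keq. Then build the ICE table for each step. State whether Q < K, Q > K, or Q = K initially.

Q₀ = 0.0131 vs Keq = 5.9470e-06 ⇒ Q>K, reverse
Step 1:
                   G          X
  Initial     0.1335    0.03147
  Change     0.02853   -0.02853
  Equil        0.162   0.002936
  solve Keq expr → x = -0.009511; check Q = 5.9470e-06
Then remove 5.4110e-04 M of X.
Step 2:
                   G          X
  Initial      0.162   0.002395
  Change  -5.3147e-04 5.3147e-04
  Equil       0.1615   0.002926
  solve Keq expr → x = 1.7716e-04; check Q = 5.9470e-06

Q₀ = 0.0131; Q > K (proceeds reverse)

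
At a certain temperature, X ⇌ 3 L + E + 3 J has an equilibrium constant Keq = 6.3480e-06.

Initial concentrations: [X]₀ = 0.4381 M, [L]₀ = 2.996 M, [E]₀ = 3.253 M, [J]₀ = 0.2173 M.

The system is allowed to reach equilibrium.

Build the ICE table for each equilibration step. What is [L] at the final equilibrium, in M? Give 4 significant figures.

Q₀ = 2.049 vs Keq = 6.3480e-06 ⇒ Q>K, reverse
Step 1:
                    X           L           E           J
  I            0.4381       2.996       3.253      0.2173
  C           0.07123     -0.2137    -0.07123     -0.2137
  E            0.5093       2.782       3.182    0.003613
  solve Keq expr → x = -0.07123; check Q = 6.3480e-06

[L]_eq = 2.782 M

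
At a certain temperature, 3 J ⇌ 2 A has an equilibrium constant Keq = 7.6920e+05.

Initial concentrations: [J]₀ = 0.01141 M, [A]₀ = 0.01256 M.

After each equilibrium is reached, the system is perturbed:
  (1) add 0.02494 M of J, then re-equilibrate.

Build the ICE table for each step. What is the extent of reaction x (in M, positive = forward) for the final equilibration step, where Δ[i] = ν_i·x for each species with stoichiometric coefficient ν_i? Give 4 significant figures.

x = 0.008181 M

Q₀ = 106.2 vs Keq = 7.6920e+05 ⇒ Q<K, forward
Step 1:
                  J         A
  I         0.01141   0.01256
  C        -0.01062  0.007077
  E       7.9440e-04   0.01964
  solve Keq expr → x = 0.003539; check Q = 7.6920e+05
Then add 0.02494 M of J.
Step 2:
                  J         A
  I         0.02573   0.01964
  C        -0.02454   0.01636
  E         0.00119     0.036
  solve Keq expr → x = 0.008181; check Q = 7.6920e+05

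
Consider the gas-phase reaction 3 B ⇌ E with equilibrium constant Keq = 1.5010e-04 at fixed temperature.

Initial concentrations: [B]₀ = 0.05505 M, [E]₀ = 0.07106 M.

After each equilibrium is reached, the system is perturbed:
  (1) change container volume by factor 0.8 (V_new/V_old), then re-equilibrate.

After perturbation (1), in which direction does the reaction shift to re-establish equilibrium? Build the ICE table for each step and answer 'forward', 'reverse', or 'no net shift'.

Direction: forward

Q₀ = 425.9 vs Keq = 1.5010e-04 ⇒ Q>K, reverse
Step 1:
                    B           E
  Initial     0.05505     0.07106
  Change       0.2132    -0.07106
  Equil        0.2682  2.8964e-06
  solve Keq expr → x = -0.07106; check Q = 1.5010e-04
Then change container volume by factor 0.8 (V_new/V_old).
Step 2:
                    B           E
  Initial      0.3353  3.6205e-06
  Change  -6.1087e-06  2.0362e-06
  Equil        0.3353  5.6567e-06
  solve Keq expr → x = 2.0362e-06; check Q = 1.5010e-04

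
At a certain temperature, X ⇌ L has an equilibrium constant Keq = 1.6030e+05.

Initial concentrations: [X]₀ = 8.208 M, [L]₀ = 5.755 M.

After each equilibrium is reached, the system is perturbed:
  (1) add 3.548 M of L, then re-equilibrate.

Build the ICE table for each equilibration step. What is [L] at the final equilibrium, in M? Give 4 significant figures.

Q₀ = 0.7011 vs Keq = 1.6030e+05 ⇒ Q<K, forward
Step 1:
                   X          L
  init         8.208      5.755
  Δ           -8.208      8.208
  eq      8.7105e-05      13.96
  solve Keq expr → x = 8.208; check Q = 1.6030e+05
Then add 3.548 M of L.
Step 2:
                   X          L
  init    8.7105e-05      17.51
  Δ       2.2133e-05 -2.2133e-05
  eq      1.0924e-04      17.51
  solve Keq expr → x = -2.2133e-05; check Q = 1.6030e+05

[L]_eq = 17.51 M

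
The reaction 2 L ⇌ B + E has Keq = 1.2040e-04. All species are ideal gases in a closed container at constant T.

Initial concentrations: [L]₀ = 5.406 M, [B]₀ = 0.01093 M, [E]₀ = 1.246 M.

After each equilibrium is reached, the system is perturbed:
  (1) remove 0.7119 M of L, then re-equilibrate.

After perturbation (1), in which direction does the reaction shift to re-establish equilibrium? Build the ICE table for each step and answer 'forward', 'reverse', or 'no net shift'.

Direction: reverse

Q₀ = 4.6600e-04 vs Keq = 1.2040e-04 ⇒ Q>K, reverse
Step 1:
                   L          B          E
  I            5.406    0.01093      1.246
  C          0.01614  -0.008071  -0.008071
  E            5.422   0.002859      1.238
  solve Keq expr → x = -0.008071; check Q = 1.2040e-04
Then remove 0.7119 M of L.
Step 2:
                   L          B          E
  I             4.71   0.002859      1.238
  C         0.001398 -6.9905e-04 -6.9905e-04
  E            4.712    0.00216      1.237
  solve Keq expr → x = -6.9905e-04; check Q = 1.2040e-04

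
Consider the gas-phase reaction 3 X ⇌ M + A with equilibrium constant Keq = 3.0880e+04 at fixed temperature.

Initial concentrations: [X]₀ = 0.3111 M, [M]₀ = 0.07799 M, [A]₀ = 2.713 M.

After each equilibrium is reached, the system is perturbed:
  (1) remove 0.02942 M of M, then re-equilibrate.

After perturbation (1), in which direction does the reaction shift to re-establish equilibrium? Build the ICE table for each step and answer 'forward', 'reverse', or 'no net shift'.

Direction: forward

Q₀ = 7.027 vs Keq = 3.0880e+04 ⇒ Q<K, forward
Step 1:
                   X          M          A
  Initial     0.3111    0.07799      2.713
  Change      -0.286    0.09534    0.09534
  Equil      0.02507     0.1733      2.808
  solve Keq expr → x = 0.09534; check Q = 3.0880e+04
Then remove 0.02942 M of M.
Step 2:
                   X          M          A
  Initial    0.02507     0.1439      2.808
  Change   -0.001479 4.9305e-04 4.9305e-04
  Equil      0.02359     0.1444      2.809
  solve Keq expr → x = 4.9305e-04; check Q = 3.0880e+04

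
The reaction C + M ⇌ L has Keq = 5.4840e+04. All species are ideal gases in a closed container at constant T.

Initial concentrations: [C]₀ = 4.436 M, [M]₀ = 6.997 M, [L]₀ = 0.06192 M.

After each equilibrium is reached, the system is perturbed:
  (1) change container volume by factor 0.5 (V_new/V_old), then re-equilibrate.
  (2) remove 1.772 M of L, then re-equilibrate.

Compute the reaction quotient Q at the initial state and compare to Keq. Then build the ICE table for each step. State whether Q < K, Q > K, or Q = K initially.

Q₀ = 0.001995 vs Keq = 5.4840e+04 ⇒ Q<K, forward
Step 1:
                   C          M          L
  init         4.436      6.997    0.06192
  Δ           -4.436     -4.436      4.436
  eq      3.2026e-05      2.561      4.498
  solve Keq expr → x = 4.436; check Q = 5.4840e+04
Then change container volume by factor 0.5 (V_new/V_old).
Step 2:
                   C          M          L
  init    6.4051e-05      5.122      8.996
  Δ       -3.2025e-05 -3.2025e-05 3.2025e-05
  eq      3.2026e-05      5.122      8.996
  solve Keq expr → x = 3.2025e-05; check Q = 5.4840e+04
Then remove 1.772 M of L.
Step 3:
                   C          M          L
  init    3.2026e-05      5.122      7.224
  Δ       -6.3084e-06 -6.3084e-06 6.3084e-06
  eq      2.5717e-05      5.122      7.224
  solve Keq expr → x = 6.3084e-06; check Q = 5.4840e+04

Q₀ = 0.001995; Q < K (proceeds forward)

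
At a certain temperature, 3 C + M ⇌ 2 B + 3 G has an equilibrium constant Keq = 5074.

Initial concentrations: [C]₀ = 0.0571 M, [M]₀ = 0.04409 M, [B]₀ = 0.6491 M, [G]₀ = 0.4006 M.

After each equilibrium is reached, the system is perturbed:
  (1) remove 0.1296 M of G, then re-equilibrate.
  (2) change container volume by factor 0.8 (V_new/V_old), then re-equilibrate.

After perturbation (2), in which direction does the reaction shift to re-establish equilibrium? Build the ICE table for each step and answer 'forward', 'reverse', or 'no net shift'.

Q₀ = 3300 vs Keq = 5074 ⇒ Q<K, forward
Step 1:
                   C          M          B          G
  I           0.0571    0.04409     0.6491     0.4006
  C        -0.005919  -0.001973   0.003946   0.005919
  E          0.05118    0.04212      0.653     0.4065
  solve Keq expr → x = 0.001973; check Q = 5074
Then remove 0.1296 M of G.
Step 2:
                   C          M          B          G
  I          0.05118    0.04212      0.653     0.2769
  C           -0.013  -0.004334   0.008667      0.013
  E          0.03818    0.03778     0.6617     0.2899
  solve Keq expr → x = 0.004334; check Q = 5074
Then change container volume by factor 0.8 (V_new/V_old).
Step 3:
                   C          M          B          G
  I          0.04773    0.04723     0.8271     0.3624
  C         0.002862 9.5411e-04  -0.001908  -0.002862
  E          0.05059    0.04818     0.8252     0.3595
  solve Keq expr → x = -9.5411e-04; check Q = 5074

Direction: reverse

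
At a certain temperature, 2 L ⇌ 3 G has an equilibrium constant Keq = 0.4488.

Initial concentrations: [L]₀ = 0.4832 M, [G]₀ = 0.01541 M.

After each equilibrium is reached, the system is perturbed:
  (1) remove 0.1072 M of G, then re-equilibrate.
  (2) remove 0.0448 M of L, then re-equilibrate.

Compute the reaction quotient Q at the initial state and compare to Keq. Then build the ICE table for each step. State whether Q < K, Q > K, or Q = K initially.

Q₀ = 1.5673e-05 vs Keq = 0.4488 ⇒ Q<K, forward
Step 1:
                    L           G
  Initial      0.4832     0.01541
  Change      -0.2065      0.3097
  Equil        0.2767      0.3251
  solve Keq expr → x = 0.1032; check Q = 0.4488
Then remove 0.1072 M of G.
Step 2:
                    L           G
  Initial      0.2767      0.2179
  Change     -0.04647      0.0697
  Equil        0.2303      0.2876
  solve Keq expr → x = 0.02323; check Q = 0.4488
Then remove 0.0448 M of L.
Step 3:
                    L           G
  Initial      0.1855      0.2876
  Change      0.01622    -0.02432
  Equil        0.2017      0.2633
  solve Keq expr → x = -0.008108; check Q = 0.4488

Q₀ = 1.5673e-05; Q < K (proceeds forward)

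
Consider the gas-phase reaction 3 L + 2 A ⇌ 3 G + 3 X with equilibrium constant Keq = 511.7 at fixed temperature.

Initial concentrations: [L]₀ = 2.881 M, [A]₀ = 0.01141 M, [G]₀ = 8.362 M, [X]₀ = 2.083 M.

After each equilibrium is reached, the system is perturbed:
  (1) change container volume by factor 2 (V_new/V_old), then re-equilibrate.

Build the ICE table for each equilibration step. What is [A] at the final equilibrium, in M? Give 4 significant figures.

[A]_eq = 0.1328 M

Q₀ = 1.6975e+06 vs Keq = 511.7 ⇒ Q>K, reverse
Step 1:
                   L          A          G          X
  init         2.881    0.01141      8.362      2.083
  Δ           0.4722     0.3148    -0.4722    -0.4722
  eq           3.353     0.3262       7.89      1.611
  solve Keq expr → x = -0.1574; check Q = 511.7
Then change container volume by factor 2 (V_new/V_old).
Step 2:
                   L          A          G          X
  init         1.677     0.1631      3.945     0.8054
  Δ         -0.04549   -0.03032    0.04549    0.04549
  eq           1.631     0.1328       3.99     0.8509
  solve Keq expr → x = 0.01516; check Q = 511.7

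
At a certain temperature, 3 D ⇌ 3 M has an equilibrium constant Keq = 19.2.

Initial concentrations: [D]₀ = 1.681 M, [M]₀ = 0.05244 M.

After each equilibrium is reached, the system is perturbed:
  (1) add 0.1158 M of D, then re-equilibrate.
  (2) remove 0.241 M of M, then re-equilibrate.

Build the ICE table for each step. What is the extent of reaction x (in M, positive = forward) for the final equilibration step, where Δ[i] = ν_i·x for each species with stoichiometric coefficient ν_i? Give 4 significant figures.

Q₀ = 3.0359e-05 vs Keq = 19.2 ⇒ Q<K, forward
Step 1:
                    D           M
  init          1.681     0.05244
  Δ             -1.21        1.21
  eq           0.4713       1.262
  solve Keq expr → x = 0.4032; check Q = 19.2
Then add 0.1158 M of D.
Step 2:
                    D           M
  init         0.5871       1.262
  Δ          -0.08431     0.08431
  eq           0.5028       1.346
  solve Keq expr → x = 0.0281; check Q = 19.2
Then remove 0.241 M of M.
Step 3:
                    D           M
  init         0.5028       1.105
  Δ          -0.06553     0.06553
  eq           0.4373       1.171
  solve Keq expr → x = 0.02184; check Q = 19.2

x = 0.02184 M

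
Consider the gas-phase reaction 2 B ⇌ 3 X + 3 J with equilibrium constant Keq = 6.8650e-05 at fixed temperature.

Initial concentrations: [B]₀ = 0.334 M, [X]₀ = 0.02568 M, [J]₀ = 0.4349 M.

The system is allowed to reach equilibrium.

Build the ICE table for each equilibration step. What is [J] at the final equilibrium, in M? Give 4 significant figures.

Q₀ = 1.2487e-05 vs Keq = 6.8650e-05 ⇒ Q<K, forward
Step 1:
                    B           X           J
  init          0.334     0.02568      0.4349
  Δ           -0.0113     0.01695     0.01695
  eq           0.3227     0.04263      0.4519
  solve Keq expr → x = 0.005651; check Q = 6.8650e-05

[J]_eq = 0.4519 M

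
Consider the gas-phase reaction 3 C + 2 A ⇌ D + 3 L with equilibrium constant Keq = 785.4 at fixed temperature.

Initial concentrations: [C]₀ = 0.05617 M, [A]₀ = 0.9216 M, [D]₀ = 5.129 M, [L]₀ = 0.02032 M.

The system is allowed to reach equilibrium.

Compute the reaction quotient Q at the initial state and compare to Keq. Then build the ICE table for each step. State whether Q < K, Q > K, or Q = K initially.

Q₀ = 0.2859; Q < K (proceeds forward)

Q₀ = 0.2859 vs Keq = 785.4 ⇒ Q<K, forward
Step 1:
                   C          A          D          L
  init       0.05617     0.9216      5.129    0.02032
  Δ         -0.04333   -0.02888    0.01444    0.04333
  eq         0.01284     0.8927      5.143    0.06365
  solve Keq expr → x = 0.01444; check Q = 785.4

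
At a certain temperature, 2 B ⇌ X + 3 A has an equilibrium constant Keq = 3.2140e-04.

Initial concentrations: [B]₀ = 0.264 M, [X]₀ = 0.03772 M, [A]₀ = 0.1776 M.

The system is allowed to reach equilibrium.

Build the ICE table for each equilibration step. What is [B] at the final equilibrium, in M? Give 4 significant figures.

[B]_eq = 0.3036 M

Q₀ = 0.003032 vs Keq = 3.2140e-04 ⇒ Q>K, reverse
Step 1:
                  B         X         A
  init        0.264   0.03772    0.1776
  Δ         0.03959  -0.01979  -0.05938
  eq         0.3036   0.01793    0.1182
  solve Keq expr → x = -0.01979; check Q = 3.2140e-04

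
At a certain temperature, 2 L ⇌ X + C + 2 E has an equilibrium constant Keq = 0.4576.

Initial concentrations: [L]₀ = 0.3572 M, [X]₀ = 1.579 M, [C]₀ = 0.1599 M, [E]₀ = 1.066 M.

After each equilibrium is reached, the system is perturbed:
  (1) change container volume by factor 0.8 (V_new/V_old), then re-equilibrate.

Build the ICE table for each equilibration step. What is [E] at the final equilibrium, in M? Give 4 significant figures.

Q₀ = 2.249 vs Keq = 0.4576 ⇒ Q>K, reverse
Step 1:
                    L           X           C           E
  Initial      0.3572       1.579      0.1599       1.066
  Change       0.1423    -0.07115    -0.07115     -0.1423
  Equil        0.4995       1.508     0.08875      0.9237
  solve Keq expr → x = -0.07115; check Q = 0.4576
Then change container volume by factor 0.8 (V_new/V_old).
Step 2:
                    L           X           C           E
  Initial      0.6244       1.885      0.1109       1.155
  Change      0.04396    -0.02198    -0.02198    -0.04396
  Equil        0.6683       1.863     0.08895       1.111
  solve Keq expr → x = -0.02198; check Q = 0.4576

[E]_eq = 1.111 M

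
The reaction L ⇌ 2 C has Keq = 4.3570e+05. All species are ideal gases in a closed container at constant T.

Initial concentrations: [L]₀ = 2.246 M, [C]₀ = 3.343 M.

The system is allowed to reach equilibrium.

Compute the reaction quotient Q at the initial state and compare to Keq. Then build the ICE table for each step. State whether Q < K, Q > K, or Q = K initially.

Q₀ = 4.976; Q < K (proceeds forward)

Q₀ = 4.976 vs Keq = 4.3570e+05 ⇒ Q<K, forward
Step 1:
                   L          C
  init         2.246      3.343
  Δ           -2.246      4.492
  eq      1.4088e-04      7.835
  solve Keq expr → x = 2.246; check Q = 4.3570e+05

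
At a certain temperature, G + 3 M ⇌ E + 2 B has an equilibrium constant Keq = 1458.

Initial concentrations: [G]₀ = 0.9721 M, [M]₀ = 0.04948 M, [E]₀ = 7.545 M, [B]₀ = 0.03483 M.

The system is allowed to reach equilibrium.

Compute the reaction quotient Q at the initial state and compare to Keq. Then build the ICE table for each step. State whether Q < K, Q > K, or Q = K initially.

Q₀ = 77.73; Q < K (proceeds forward)

Q₀ = 77.73 vs Keq = 1458 ⇒ Q<K, forward
Step 1:
                   G          M          E          B
  I           0.9721    0.04948      7.545    0.03483
  C        -0.008397   -0.02519   0.008397    0.01679
  E           0.9637    0.02429      7.553    0.05162
  solve Keq expr → x = 0.008397; check Q = 1458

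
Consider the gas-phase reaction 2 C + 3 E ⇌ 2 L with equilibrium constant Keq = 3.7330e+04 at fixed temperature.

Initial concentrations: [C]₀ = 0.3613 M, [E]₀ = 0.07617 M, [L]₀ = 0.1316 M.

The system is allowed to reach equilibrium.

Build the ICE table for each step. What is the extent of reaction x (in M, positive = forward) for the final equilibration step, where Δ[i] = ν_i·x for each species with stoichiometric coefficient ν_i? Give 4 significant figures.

x = 0.01891 M

Q₀ = 300.2 vs Keq = 3.7330e+04 ⇒ Q<K, forward
Step 1:
                    C           E           L
  init         0.3613     0.07617      0.1316
  Δ          -0.03782    -0.05673     0.03782
  eq           0.3235     0.01944      0.1694
  solve Keq expr → x = 0.01891; check Q = 3.7330e+04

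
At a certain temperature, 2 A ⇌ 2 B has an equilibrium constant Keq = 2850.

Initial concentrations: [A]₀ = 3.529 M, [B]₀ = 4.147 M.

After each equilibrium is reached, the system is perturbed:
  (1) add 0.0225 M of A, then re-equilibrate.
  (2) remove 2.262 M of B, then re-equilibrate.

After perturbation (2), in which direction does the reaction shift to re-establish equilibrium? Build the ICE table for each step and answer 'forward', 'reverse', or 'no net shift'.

Direction: forward

Q₀ = 1.381 vs Keq = 2850 ⇒ Q<K, forward
Step 1:
                   A          B
  I            3.529      4.147
  C           -3.388      3.388
  E           0.1411      7.535
  solve Keq expr → x = 1.694; check Q = 2850
Then add 0.0225 M of A.
Step 2:
                   A          B
  I           0.1636      7.535
  C         -0.02209    0.02209
  E           0.1416      7.557
  solve Keq expr → x = 0.01104; check Q = 2850
Then remove 2.262 M of B.
Step 3:
                   A          B
  I           0.1416      5.295
  C         -0.04159    0.04159
  E          0.09996      5.337
  solve Keq expr → x = 0.0208; check Q = 2850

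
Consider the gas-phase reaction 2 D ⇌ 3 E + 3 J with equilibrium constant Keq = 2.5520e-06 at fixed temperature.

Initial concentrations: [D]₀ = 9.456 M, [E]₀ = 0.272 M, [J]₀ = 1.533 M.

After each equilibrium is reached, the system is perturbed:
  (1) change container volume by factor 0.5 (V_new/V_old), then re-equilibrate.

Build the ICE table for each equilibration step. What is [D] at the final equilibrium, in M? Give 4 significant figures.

[D]_eq = 19.25 M

Q₀ = 8.1081e-04 vs Keq = 2.5520e-06 ⇒ Q>K, reverse
Step 1:
                   D          E          J
  init         9.456      0.272      1.533
  Δ           0.1499    -0.2248    -0.2248
  eq           9.606     0.0472      1.308
  solve Keq expr → x = -0.07493; check Q = 2.5520e-06
Then change container volume by factor 0.5 (V_new/V_old).
Step 2:
                   D          E          J
  init         19.21    0.09441      2.616
  Δ          0.03738   -0.05607   -0.05607
  eq           19.25    0.03834       2.56
  solve Keq expr → x = -0.01869; check Q = 2.5520e-06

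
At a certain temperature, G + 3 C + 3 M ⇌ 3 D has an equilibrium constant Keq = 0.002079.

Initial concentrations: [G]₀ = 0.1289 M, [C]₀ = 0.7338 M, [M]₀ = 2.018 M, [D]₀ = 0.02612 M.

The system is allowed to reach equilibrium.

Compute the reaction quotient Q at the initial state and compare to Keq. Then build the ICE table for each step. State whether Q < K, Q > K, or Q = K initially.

Q₀ = 4.2577e-05; Q < K (proceeds forward)

Q₀ = 4.2577e-05 vs Keq = 0.002079 ⇒ Q<K, forward
Step 1:
                    G           C           M           D
  I            0.1289      0.7338       2.018     0.02612
  C          -0.01847    -0.05541    -0.05541     0.05541
  E            0.1104      0.6784       1.963     0.08153
  solve Keq expr → x = 0.01847; check Q = 0.002079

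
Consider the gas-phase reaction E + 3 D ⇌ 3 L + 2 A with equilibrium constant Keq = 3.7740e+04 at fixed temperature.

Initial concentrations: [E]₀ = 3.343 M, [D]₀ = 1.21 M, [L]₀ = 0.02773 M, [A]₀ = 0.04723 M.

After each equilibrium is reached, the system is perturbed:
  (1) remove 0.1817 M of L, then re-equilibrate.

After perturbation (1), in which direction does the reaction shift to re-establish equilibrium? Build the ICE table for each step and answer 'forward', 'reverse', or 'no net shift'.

Direction: forward

Q₀ = 8.0314e-09 vs Keq = 3.7740e+04 ⇒ Q<K, forward
Step 1:
                    E           D           L           A
  I             3.343        1.21     0.02773     0.04723
  C           -0.3958      -1.188       1.188      0.7917
  E             2.947     0.02248       1.215      0.8389
  solve Keq expr → x = 0.3958; check Q = 3.7740e+04
Then remove 0.1817 M of L.
Step 2:
                    E           D           L           A
  I             2.947     0.02248       1.034      0.8389
  C         -0.001088   -0.003265    0.003265    0.002177
  E             2.946     0.01921       1.037      0.8411
  solve Keq expr → x = 0.001088; check Q = 3.7740e+04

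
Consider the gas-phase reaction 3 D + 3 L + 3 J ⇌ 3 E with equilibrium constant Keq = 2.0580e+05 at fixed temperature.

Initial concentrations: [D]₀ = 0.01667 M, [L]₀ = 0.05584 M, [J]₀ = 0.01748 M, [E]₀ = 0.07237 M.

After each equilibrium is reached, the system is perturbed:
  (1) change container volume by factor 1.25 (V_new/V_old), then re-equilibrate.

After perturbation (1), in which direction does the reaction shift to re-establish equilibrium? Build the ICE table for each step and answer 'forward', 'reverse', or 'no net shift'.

Q₀ = 8.7985e+10 vs Keq = 2.0580e+05 ⇒ Q>K, reverse
Step 1:
                   D          L          J          E
  Initial    0.01667    0.05584    0.01748    0.07237
  Change     0.04722    0.04722    0.04722   -0.04722
  Equil      0.06389     0.1031     0.0647    0.02515
  solve Keq expr → x = -0.01574; check Q = 2.0580e+05
Then change container volume by factor 1.25 (V_new/V_old).
Step 2:
                   D          L          J          E
  Initial    0.05111    0.08245    0.05176    0.02012
  Change     0.00425    0.00425    0.00425   -0.00425
  Equil      0.05536     0.0867    0.05601    0.01587
  solve Keq expr → x = -0.001417; check Q = 2.0580e+05

Direction: reverse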